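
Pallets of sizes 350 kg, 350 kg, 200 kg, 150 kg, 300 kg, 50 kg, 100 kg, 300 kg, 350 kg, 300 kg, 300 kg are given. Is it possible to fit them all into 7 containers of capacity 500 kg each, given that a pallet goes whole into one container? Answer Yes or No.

Yes

A valid assignment using 7 containers:
  container 1: 350 + 150 = 500
  container 2: 350 + 100 + 50 = 500
  container 3: 350 = 350
  container 4: 300 + 200 = 500
  container 5: 300 = 300
  container 6: 300 = 300
  container 7: 300 = 300
Every load is within 500 kg, so 7 containers suffice.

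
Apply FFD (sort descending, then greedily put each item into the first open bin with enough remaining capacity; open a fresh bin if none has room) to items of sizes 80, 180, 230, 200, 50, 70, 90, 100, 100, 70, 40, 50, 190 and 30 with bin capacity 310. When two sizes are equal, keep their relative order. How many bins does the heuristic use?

5

Sorted descending: 230, 200, 190, 180, 100, 100, 90, 80, 70, 70, 50, 50, 40, 30.
  230 → bin 1 (new)  [load 230/310]
  200 → bin 2 (new)  [load 200/310]
  190 → bin 3 (new)  [load 190/310]
  180 → bin 4 (new)  [load 180/310]
  100 → bin 2  [load 300/310]
  100 → bin 3  [load 290/310]
  90 → bin 4  [load 270/310]
  80 → bin 1  [load 310/310]
  70 → bin 5 (new)  [load 70/310]
  70 → bin 5  [load 140/310]
  50 → bin 5  [load 190/310]
  50 → bin 5  [load 240/310]
  40 → bin 4  [load 310/310]
  30 → bin 5  [load 270/310]
5 bins opened.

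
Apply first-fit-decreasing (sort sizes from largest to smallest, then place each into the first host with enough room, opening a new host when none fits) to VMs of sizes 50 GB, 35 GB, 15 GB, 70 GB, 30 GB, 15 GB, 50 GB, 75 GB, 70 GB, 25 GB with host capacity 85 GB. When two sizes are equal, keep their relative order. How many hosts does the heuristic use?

6

Sorted descending: 75, 70, 70, 50, 50, 35, 30, 25, 15, 15.
  75 → host 1 (new)  [load 75/85]
  70 → host 2 (new)  [load 70/85]
  70 → host 3 (new)  [load 70/85]
  50 → host 4 (new)  [load 50/85]
  50 → host 5 (new)  [load 50/85]
  35 → host 4  [load 85/85]
  30 → host 5  [load 80/85]
  25 → host 6 (new)  [load 25/85]
  15 → host 2  [load 85/85]
  15 → host 3  [load 85/85]
6 hosts opened.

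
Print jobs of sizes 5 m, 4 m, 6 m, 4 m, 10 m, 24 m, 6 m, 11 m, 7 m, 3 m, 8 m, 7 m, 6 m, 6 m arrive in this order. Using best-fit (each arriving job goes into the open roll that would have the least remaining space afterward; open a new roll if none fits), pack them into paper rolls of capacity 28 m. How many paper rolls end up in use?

  5 → roll 1 (new)  [load 5/28]
  4 → roll 1  [load 9/28]
  6 → roll 1  [load 15/28]
  4 → roll 1  [load 19/28]
  10 → roll 2 (new)  [load 10/28]
  24 → roll 3 (new)  [load 24/28]
  6 → roll 1  [load 25/28]
  11 → roll 2  [load 21/28]
  7 → roll 2  [load 28/28]
  3 → roll 1  [load 28/28]
  8 → roll 4 (new)  [load 8/28]
  7 → roll 4  [load 15/28]
  6 → roll 4  [load 21/28]
  6 → roll 4  [load 27/28]
4 paper rolls opened.

4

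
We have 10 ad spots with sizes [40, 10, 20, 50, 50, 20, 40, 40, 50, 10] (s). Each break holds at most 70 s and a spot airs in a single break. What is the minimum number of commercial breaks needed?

Total = 50 + 50 + 50 + 40 + 40 + 40 + 20 + 20 + 10 + 10 = 330 s.
Lower bound: ⌈330/70⌉ = 5 commercial breaks.
Also, 6 ad spots each exceed 35 s, and no two of those can share a break, so at least 6 commercial breaks are needed.
A packing using 6 commercial breaks:
  break 1: 50 + 20 = 70
  break 2: 50 + 20 = 70
  break 3: 50 + 10 + 10 = 70
  break 4: 40 = 40
  break 5: 40 = 40
  break 6: 40 = 40
This matches the lower bound, so 6 is optimal.

6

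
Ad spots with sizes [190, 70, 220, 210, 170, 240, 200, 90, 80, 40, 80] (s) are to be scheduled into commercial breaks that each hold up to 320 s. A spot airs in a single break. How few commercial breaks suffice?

6

Total = 240 + 220 + 210 + 200 + 190 + 170 + 90 + 80 + 80 + 70 + 40 = 1590 s.
Lower bound: ⌈1590/320⌉ = 5 commercial breaks.
Also, 6 ad spots each exceed 160 s, and no two of those can share a break, so at least 6 commercial breaks are needed.
A packing using 6 commercial breaks:
  break 1: 240 + 80 = 320
  break 2: 220 + 90 = 310
  break 3: 210 + 80 = 290
  break 4: 200 + 70 + 40 = 310
  break 5: 190 = 190
  break 6: 170 = 170
This matches the lower bound, so 6 is optimal.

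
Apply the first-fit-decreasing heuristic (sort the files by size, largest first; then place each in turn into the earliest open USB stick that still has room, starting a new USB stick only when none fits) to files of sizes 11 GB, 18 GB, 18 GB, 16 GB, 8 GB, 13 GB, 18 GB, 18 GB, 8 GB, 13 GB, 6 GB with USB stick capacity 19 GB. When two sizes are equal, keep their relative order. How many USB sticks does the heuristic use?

Sorted descending: 18, 18, 18, 18, 16, 13, 13, 11, 8, 8, 6.
  18 → USB stick 1 (new)  [load 18/19]
  18 → USB stick 2 (new)  [load 18/19]
  18 → USB stick 3 (new)  [load 18/19]
  18 → USB stick 4 (new)  [load 18/19]
  16 → USB stick 5 (new)  [load 16/19]
  13 → USB stick 6 (new)  [load 13/19]
  13 → USB stick 7 (new)  [load 13/19]
  11 → USB stick 8 (new)  [load 11/19]
  8 → USB stick 8  [load 19/19]
  8 → USB stick 9 (new)  [load 8/19]
  6 → USB stick 6  [load 19/19]
9 USB sticks opened.

9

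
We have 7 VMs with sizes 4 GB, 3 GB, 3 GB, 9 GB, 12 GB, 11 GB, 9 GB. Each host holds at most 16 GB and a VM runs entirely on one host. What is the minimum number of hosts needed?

4

Total = 12 + 11 + 9 + 9 + 4 + 3 + 3 = 51 GB.
Lower bound: ⌈51/16⌉ = 4 hosts.
A packing using 4 hosts:
  host 1: 12 + 4 = 16
  host 2: 11 + 3 = 14
  host 3: 9 + 3 = 12
  host 4: 9 = 9
This matches the lower bound, so 4 is optimal.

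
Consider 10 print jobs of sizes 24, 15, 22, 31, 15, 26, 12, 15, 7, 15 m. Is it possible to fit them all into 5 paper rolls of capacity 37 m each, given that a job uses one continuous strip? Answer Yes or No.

No

Total = 182 m; ⌈182/37⌉ = 5.
The bound of 5 does not rule out 5, but exhaustive search shows no assignment into 5 paper rolls of capacity 37 m exists — the minimum is 6.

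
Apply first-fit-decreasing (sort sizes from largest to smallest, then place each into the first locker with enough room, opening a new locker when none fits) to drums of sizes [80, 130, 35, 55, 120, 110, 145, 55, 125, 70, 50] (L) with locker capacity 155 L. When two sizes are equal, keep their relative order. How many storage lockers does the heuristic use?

Sorted descending: 145, 130, 125, 120, 110, 80, 70, 55, 55, 50, 35.
  145 → locker 1 (new)  [load 145/155]
  130 → locker 2 (new)  [load 130/155]
  125 → locker 3 (new)  [load 125/155]
  120 → locker 4 (new)  [load 120/155]
  110 → locker 5 (new)  [load 110/155]
  80 → locker 6 (new)  [load 80/155]
  70 → locker 6  [load 150/155]
  55 → locker 7 (new)  [load 55/155]
  55 → locker 7  [load 110/155]
  50 → locker 8 (new)  [load 50/155]
  35 → locker 4  [load 155/155]
8 storage lockers opened.

8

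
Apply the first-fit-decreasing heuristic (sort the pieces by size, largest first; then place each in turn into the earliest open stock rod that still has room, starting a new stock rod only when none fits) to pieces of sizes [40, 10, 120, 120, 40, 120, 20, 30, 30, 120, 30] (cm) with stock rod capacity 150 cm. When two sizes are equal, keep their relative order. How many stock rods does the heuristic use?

5

Sorted descending: 120, 120, 120, 120, 40, 40, 30, 30, 30, 20, 10.
  120 → stock rod 1 (new)  [load 120/150]
  120 → stock rod 2 (new)  [load 120/150]
  120 → stock rod 3 (new)  [load 120/150]
  120 → stock rod 4 (new)  [load 120/150]
  40 → stock rod 5 (new)  [load 40/150]
  40 → stock rod 5  [load 80/150]
  30 → stock rod 1  [load 150/150]
  30 → stock rod 2  [load 150/150]
  30 → stock rod 3  [load 150/150]
  20 → stock rod 4  [load 140/150]
  10 → stock rod 4  [load 150/150]
5 stock rods opened.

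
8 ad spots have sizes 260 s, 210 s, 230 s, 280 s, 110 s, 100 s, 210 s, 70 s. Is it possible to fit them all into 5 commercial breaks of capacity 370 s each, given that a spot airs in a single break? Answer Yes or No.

A valid assignment using 5 commercial breaks:
  break 1: 280 + 70 = 350
  break 2: 260 + 110 = 370
  break 3: 230 + 100 = 330
  break 4: 210 = 210
  break 5: 210 = 210
Every load is within 370 s, so 5 commercial breaks suffice.

Yes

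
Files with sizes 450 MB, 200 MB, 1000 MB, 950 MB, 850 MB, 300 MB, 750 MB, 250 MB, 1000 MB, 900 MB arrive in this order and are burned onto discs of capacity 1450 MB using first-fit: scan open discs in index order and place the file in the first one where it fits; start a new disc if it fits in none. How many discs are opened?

  450 → disc 1 (new)  [load 450/1450]
  200 → disc 1  [load 650/1450]
  1000 → disc 2 (new)  [load 1000/1450]
  950 → disc 3 (new)  [load 950/1450]
  850 → disc 4 (new)  [load 850/1450]
  300 → disc 1  [load 950/1450]
  750 → disc 5 (new)  [load 750/1450]
  250 → disc 1  [load 1200/1450]
  1000 → disc 6 (new)  [load 1000/1450]
  900 → disc 7 (new)  [load 900/1450]
7 discs opened.

7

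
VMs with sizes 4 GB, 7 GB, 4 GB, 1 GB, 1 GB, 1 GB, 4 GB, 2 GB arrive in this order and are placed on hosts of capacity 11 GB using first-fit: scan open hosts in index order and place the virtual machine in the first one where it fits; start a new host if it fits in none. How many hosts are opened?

  4 → host 1 (new)  [load 4/11]
  7 → host 1  [load 11/11]
  4 → host 2 (new)  [load 4/11]
  1 → host 2  [load 5/11]
  1 → host 2  [load 6/11]
  1 → host 2  [load 7/11]
  4 → host 2  [load 11/11]
  2 → host 3 (new)  [load 2/11]
3 hosts opened.

3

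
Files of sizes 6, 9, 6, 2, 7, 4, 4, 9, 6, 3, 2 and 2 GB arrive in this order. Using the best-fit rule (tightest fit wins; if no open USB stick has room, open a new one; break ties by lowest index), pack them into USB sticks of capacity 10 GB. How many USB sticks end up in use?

  6 → USB stick 1 (new)  [load 6/10]
  9 → USB stick 2 (new)  [load 9/10]
  6 → USB stick 3 (new)  [load 6/10]
  2 → USB stick 1  [load 8/10]
  7 → USB stick 4 (new)  [load 7/10]
  4 → USB stick 3  [load 10/10]
  4 → USB stick 5 (new)  [load 4/10]
  9 → USB stick 6 (new)  [load 9/10]
  6 → USB stick 5  [load 10/10]
  3 → USB stick 4  [load 10/10]
  2 → USB stick 1  [load 10/10]
  2 → USB stick 7 (new)  [load 2/10]
7 USB sticks opened.

7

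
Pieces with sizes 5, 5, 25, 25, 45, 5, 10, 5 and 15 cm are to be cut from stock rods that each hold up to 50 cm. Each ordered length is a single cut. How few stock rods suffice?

3

Total = 45 + 25 + 25 + 15 + 10 + 5 + 5 + 5 + 5 = 140 cm.
Lower bound: ⌈140/50⌉ = 3 stock rods.
A packing using 3 stock rods:
  stock rod 1: 45 + 5 = 50
  stock rod 2: 25 + 25 = 50
  stock rod 3: 15 + 10 + 5 + 5 + 5 = 40
This matches the lower bound, so 3 is optimal.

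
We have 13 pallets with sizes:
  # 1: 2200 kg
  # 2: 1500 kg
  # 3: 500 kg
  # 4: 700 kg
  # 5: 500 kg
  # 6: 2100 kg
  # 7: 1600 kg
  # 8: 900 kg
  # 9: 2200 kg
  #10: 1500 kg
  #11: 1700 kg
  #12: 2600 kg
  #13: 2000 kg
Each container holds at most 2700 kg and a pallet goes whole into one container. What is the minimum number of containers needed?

Total = 2600 + 2200 + 2200 + 2100 + 2000 + 1700 + 1600 + 1500 + 1500 + 900 + 700 + 500 + 500 = 20000 kg.
Lower bound: ⌈20000/2700⌉ = 8 containers.
Also, 9 pallets each exceed 1350 kg, and no two of those can share a container, so at least 9 containers are needed.
A packing using 9 containers:
  container 1: 2600 = 2600
  container 2: 2200 + 500 = 2700
  container 3: 2200 + 500 = 2700
  container 4: 2100 = 2100
  container 5: 2000 + 700 = 2700
  container 6: 1700 + 900 = 2600
  container 7: 1600 = 1600
  container 8: 1500 = 1500
  container 9: 1500 = 1500
This matches the lower bound, so 9 is optimal.

9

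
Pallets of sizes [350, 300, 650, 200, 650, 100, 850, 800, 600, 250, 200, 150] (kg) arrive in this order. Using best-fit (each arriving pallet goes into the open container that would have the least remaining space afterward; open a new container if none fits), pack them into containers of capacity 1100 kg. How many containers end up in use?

6

  350 → container 1 (new)  [load 350/1100]
  300 → container 1  [load 650/1100]
  650 → container 2 (new)  [load 650/1100]
  200 → container 1  [load 850/1100]
  650 → container 3 (new)  [load 650/1100]
  100 → container 1  [load 950/1100]
  850 → container 4 (new)  [load 850/1100]
  800 → container 5 (new)  [load 800/1100]
  600 → container 6 (new)  [load 600/1100]
  250 → container 4  [load 1100/1100]
  200 → container 5  [load 1000/1100]
  150 → container 1  [load 1100/1100]
6 containers opened.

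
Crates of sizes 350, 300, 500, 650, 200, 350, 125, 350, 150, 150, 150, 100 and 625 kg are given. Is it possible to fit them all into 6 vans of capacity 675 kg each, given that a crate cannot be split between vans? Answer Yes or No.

Total = 4000 kg; ⌈4000/675⌉ = 6.
The bound of 6 does not rule out 6, but exhaustive search shows no assignment into 6 vans of capacity 675 kg exists — the minimum is 7.

No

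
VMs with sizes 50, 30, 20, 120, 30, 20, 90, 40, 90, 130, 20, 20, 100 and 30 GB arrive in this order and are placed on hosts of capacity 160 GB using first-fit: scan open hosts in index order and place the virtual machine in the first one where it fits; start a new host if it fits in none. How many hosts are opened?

6

  50 → host 1 (new)  [load 50/160]
  30 → host 1  [load 80/160]
  20 → host 1  [load 100/160]
  120 → host 2 (new)  [load 120/160]
  30 → host 1  [load 130/160]
  20 → host 1  [load 150/160]
  90 → host 3 (new)  [load 90/160]
  40 → host 2  [load 160/160]
  90 → host 4 (new)  [load 90/160]
  130 → host 5 (new)  [load 130/160]
  20 → host 3  [load 110/160]
  20 → host 3  [load 130/160]
  100 → host 6 (new)  [load 100/160]
  30 → host 3  [load 160/160]
6 hosts opened.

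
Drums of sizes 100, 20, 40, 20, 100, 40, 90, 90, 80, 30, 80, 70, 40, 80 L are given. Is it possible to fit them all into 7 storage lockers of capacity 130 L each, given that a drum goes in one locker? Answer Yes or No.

Total = 880 L; ⌈880/130⌉ = 7.
8 drums each exceed half the capacity and cannot share a locker, forcing at least 8 storage lockers.
At least 8 storage lockers are required, but only 7 are allowed.

No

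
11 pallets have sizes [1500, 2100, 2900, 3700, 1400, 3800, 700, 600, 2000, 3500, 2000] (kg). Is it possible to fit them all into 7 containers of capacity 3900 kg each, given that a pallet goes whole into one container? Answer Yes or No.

Yes

A valid assignment using 7 containers:
  container 1: 3800 = 3800
  container 2: 3700 = 3700
  container 3: 3500 = 3500
  container 4: 2900 + 700 = 3600
  container 5: 2100 + 1500 = 3600
  container 6: 2000 + 1400 = 3400
  container 7: 2000 + 600 = 2600
Every load is within 3900 kg, so 7 containers suffice.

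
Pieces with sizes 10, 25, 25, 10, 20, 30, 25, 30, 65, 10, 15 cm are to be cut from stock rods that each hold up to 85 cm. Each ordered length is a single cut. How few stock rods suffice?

Total = 65 + 30 + 30 + 25 + 25 + 25 + 20 + 15 + 10 + 10 + 10 = 265 cm.
Lower bound: ⌈265/85⌉ = 4 stock rods.
A packing using 4 stock rods:
  stock rod 1: 65 + 20 = 85
  stock rod 2: 30 + 30 + 25 = 85
  stock rod 3: 25 + 25 + 15 + 10 + 10 = 85
  stock rod 4: 10 = 10
This matches the lower bound, so 4 is optimal.

4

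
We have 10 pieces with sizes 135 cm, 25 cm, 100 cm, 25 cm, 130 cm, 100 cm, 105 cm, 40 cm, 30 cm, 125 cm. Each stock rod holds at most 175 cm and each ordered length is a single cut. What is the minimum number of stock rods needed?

Total = 135 + 130 + 125 + 105 + 100 + 100 + 40 + 30 + 25 + 25 = 815 cm.
Lower bound: ⌈815/175⌉ = 5 stock rods.
Also, 6 pieces each exceed 175/2 cm, and no two of those can share a stock rod, so at least 6 stock rods are needed.
A packing using 6 stock rods:
  stock rod 1: 135 + 40 = 175
  stock rod 2: 130 + 30 = 160
  stock rod 3: 125 + 25 + 25 = 175
  stock rod 4: 105 = 105
  stock rod 5: 100 = 100
  stock rod 6: 100 = 100
This matches the lower bound, so 6 is optimal.

6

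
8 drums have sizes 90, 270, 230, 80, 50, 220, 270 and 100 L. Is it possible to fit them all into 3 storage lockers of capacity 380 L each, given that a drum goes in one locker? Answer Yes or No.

Total = 1310 L; ⌈1310/380⌉ = 4.
At least 4 storage lockers are required, but only 3 are allowed.

No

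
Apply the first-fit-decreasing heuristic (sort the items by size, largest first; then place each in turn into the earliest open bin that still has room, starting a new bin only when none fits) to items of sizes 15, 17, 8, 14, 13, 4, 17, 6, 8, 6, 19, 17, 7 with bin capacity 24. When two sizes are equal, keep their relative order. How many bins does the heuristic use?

Sorted descending: 19, 17, 17, 17, 15, 14, 13, 8, 8, 7, 6, 6, 4.
  19 → bin 1 (new)  [load 19/24]
  17 → bin 2 (new)  [load 17/24]
  17 → bin 3 (new)  [load 17/24]
  17 → bin 4 (new)  [load 17/24]
  15 → bin 5 (new)  [load 15/24]
  14 → bin 6 (new)  [load 14/24]
  13 → bin 7 (new)  [load 13/24]
  8 → bin 5  [load 23/24]
  8 → bin 6  [load 22/24]
  7 → bin 2  [load 24/24]
  6 → bin 3  [load 23/24]
  6 → bin 4  [load 23/24]
  4 → bin 1  [load 23/24]
7 bins opened.

7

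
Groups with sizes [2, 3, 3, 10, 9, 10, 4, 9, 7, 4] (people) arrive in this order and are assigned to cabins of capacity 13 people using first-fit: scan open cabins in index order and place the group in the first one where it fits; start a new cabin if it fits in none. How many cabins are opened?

6

  2 → cabin 1 (new)  [load 2/13]
  3 → cabin 1  [load 5/13]
  3 → cabin 1  [load 8/13]
  10 → cabin 2 (new)  [load 10/13]
  9 → cabin 3 (new)  [load 9/13]
  10 → cabin 4 (new)  [load 10/13]
  4 → cabin 1  [load 12/13]
  9 → cabin 5 (new)  [load 9/13]
  7 → cabin 6 (new)  [load 7/13]
  4 → cabin 3  [load 13/13]
6 cabins opened.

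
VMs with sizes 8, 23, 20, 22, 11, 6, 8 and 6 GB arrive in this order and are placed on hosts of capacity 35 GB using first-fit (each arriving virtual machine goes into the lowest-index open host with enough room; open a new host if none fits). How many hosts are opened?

4

  8 → host 1 (new)  [load 8/35]
  23 → host 1  [load 31/35]
  20 → host 2 (new)  [load 20/35]
  22 → host 3 (new)  [load 22/35]
  11 → host 2  [load 31/35]
  6 → host 3  [load 28/35]
  8 → host 4 (new)  [load 8/35]
  6 → host 3  [load 34/35]
4 hosts opened.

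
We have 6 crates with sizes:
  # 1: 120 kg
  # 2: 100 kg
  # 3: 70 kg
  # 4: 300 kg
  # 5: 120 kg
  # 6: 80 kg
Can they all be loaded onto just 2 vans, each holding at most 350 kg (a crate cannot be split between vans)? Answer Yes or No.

No

Total = 790 kg; ⌈790/350⌉ = 3.
At least 3 vans are required, but only 2 are allowed.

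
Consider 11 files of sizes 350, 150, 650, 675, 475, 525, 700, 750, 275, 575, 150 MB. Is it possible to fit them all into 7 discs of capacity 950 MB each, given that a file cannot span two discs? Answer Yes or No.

A valid assignment using 7 discs:
  disc 1: 750 + 150 = 900
  disc 2: 700 + 150 = 850
  disc 3: 675 + 275 = 950
  disc 4: 650 = 650
  disc 5: 575 + 350 = 925
  disc 6: 525 = 525
  disc 7: 475 = 475
Every load is within 950 MB, so 7 discs suffice.

Yes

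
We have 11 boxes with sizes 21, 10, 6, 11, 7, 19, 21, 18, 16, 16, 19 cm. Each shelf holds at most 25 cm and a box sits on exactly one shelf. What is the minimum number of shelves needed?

8

Total = 21 + 21 + 19 + 19 + 18 + 16 + 16 + 11 + 10 + 7 + 6 = 164 cm.
Lower bound: ⌈164/25⌉ = 7 shelves.
A packing using 8 shelves:
  shelf 1: 21 = 21
  shelf 2: 21 = 21
  shelf 3: 19 + 6 = 25
  shelf 4: 19 = 19
  shelf 5: 18 + 7 = 25
  shelf 6: 16 = 16
  shelf 7: 16 = 16
  shelf 8: 11 + 10 = 21
No arrangement into 7 shelves stays within capacity, so 8 is optimal.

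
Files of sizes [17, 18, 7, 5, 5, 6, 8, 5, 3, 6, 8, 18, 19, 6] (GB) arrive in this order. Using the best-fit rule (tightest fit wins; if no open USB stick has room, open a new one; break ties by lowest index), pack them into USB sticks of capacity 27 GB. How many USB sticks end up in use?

  17 → USB stick 1 (new)  [load 17/27]
  18 → USB stick 2 (new)  [load 18/27]
  7 → USB stick 2  [load 25/27]
  5 → USB stick 1  [load 22/27]
  5 → USB stick 1  [load 27/27]
  6 → USB stick 3 (new)  [load 6/27]
  8 → USB stick 3  [load 14/27]
  5 → USB stick 3  [load 19/27]
  3 → USB stick 3  [load 22/27]
  6 → USB stick 4 (new)  [load 6/27]
  8 → USB stick 4  [load 14/27]
  18 → USB stick 5 (new)  [load 18/27]
  19 → USB stick 6 (new)  [load 19/27]
  6 → USB stick 6  [load 25/27]
6 USB sticks opened.

6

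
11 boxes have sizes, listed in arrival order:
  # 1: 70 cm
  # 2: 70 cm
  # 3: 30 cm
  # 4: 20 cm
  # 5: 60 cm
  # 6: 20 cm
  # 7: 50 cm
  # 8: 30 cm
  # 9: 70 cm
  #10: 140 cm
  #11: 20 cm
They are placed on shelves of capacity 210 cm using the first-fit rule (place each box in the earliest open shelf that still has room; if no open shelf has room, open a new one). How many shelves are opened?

  70 → shelf 1 (new)  [load 70/210]
  70 → shelf 1  [load 140/210]
  30 → shelf 1  [load 170/210]
  20 → shelf 1  [load 190/210]
  60 → shelf 2 (new)  [load 60/210]
  20 → shelf 1  [load 210/210]
  50 → shelf 2  [load 110/210]
  30 → shelf 2  [load 140/210]
  70 → shelf 2  [load 210/210]
  140 → shelf 3 (new)  [load 140/210]
  20 → shelf 3  [load 160/210]
3 shelves opened.

3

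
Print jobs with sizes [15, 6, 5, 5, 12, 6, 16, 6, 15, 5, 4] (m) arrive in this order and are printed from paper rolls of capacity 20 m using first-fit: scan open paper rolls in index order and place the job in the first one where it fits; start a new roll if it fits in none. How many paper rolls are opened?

  15 → roll 1 (new)  [load 15/20]
  6 → roll 2 (new)  [load 6/20]
  5 → roll 1  [load 20/20]
  5 → roll 2  [load 11/20]
  12 → roll 3 (new)  [load 12/20]
  6 → roll 2  [load 17/20]
  16 → roll 4 (new)  [load 16/20]
  6 → roll 3  [load 18/20]
  15 → roll 5 (new)  [load 15/20]
  5 → roll 5  [load 20/20]
  4 → roll 4  [load 20/20]
5 paper rolls opened.

5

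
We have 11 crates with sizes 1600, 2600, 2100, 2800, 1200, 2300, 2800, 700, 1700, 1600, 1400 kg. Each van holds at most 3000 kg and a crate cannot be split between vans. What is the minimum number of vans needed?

8

Total = 2800 + 2800 + 2600 + 2300 + 2100 + 1700 + 1600 + 1600 + 1400 + 1200 + 700 = 20800 kg.
Lower bound: ⌈20800/3000⌉ = 7 vans.
Also, 8 crates each exceed 1500 kg, and no two of those can share a van, so at least 8 vans are needed.
A packing using 8 vans:
  van 1: 2800 = 2800
  van 2: 2800 = 2800
  van 3: 2600 = 2600
  van 4: 2300 + 700 = 3000
  van 5: 2100 = 2100
  van 6: 1700 + 1200 = 2900
  van 7: 1600 + 1400 = 3000
  van 8: 1600 = 1600
This matches the lower bound, so 8 is optimal.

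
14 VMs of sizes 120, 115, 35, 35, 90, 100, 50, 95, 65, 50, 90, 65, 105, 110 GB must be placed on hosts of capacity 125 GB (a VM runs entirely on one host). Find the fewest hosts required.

Total = 120 + 115 + 110 + 105 + 100 + 95 + 90 + 90 + 65 + 65 + 50 + 50 + 35 + 35 = 1125 GB.
Lower bound: ⌈1125/125⌉ = 9 hosts.
Also, 10 VMs each exceed 125/2 GB, and no two of those can share a host, so at least 10 hosts are needed.
A packing using 10 hosts:
  host 1: 120 = 120
  host 2: 115 = 115
  host 3: 110 = 110
  host 4: 105 = 105
  host 5: 100 = 100
  host 6: 95 = 95
  host 7: 90 + 35 = 125
  host 8: 90 + 35 = 125
  host 9: 65 + 50 = 115
  host 10: 65 + 50 = 115
This matches the lower bound, so 10 is optimal.

10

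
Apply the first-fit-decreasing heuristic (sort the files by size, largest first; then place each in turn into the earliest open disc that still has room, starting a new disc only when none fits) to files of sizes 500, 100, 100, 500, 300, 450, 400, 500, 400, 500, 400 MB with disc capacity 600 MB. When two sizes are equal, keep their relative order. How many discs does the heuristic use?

9

Sorted descending: 500, 500, 500, 500, 450, 400, 400, 400, 300, 100, 100.
  500 → disc 1 (new)  [load 500/600]
  500 → disc 2 (new)  [load 500/600]
  500 → disc 3 (new)  [load 500/600]
  500 → disc 4 (new)  [load 500/600]
  450 → disc 5 (new)  [load 450/600]
  400 → disc 6 (new)  [load 400/600]
  400 → disc 7 (new)  [load 400/600]
  400 → disc 8 (new)  [load 400/600]
  300 → disc 9 (new)  [load 300/600]
  100 → disc 1  [load 600/600]
  100 → disc 2  [load 600/600]
9 discs opened.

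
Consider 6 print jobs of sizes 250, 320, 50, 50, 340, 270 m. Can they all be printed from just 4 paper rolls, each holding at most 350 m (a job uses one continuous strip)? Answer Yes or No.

A valid assignment using 4 paper rolls:
  roll 1: 340 = 340
  roll 2: 320 = 320
  roll 3: 270 + 50 = 320
  roll 4: 250 + 50 = 300
Every load is within 350 m, so 4 paper rolls suffice.

Yes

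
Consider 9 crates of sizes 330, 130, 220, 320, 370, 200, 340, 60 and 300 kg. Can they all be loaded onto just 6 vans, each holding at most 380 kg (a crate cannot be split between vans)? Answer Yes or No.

No

Total = 2270 kg; ⌈2270/380⌉ = 6.
7 crates each exceed half the capacity and cannot share a van, forcing at least 7 vans.
At least 7 vans are required, but only 6 are allowed.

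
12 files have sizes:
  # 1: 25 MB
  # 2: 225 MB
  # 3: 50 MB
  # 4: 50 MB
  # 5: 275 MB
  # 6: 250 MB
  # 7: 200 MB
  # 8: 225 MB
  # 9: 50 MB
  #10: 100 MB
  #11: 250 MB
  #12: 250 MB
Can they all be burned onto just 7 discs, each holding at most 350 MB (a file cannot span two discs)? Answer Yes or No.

Yes

A valid assignment using 7 discs:
  disc 1: 275 + 50 + 25 = 350
  disc 2: 250 + 100 = 350
  disc 3: 250 + 50 + 50 = 350
  disc 4: 250 = 250
  disc 5: 225 = 225
  disc 6: 225 = 225
  disc 7: 200 = 200
Every load is within 350 MB, so 7 discs suffice.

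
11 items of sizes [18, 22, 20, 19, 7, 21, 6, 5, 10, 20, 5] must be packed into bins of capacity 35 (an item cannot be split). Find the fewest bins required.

Total = 22 + 21 + 20 + 20 + 19 + 18 + 10 + 7 + 6 + 5 + 5 = 153.
Lower bound: ⌈153/35⌉ = 5 bins.
Also, 6 items each exceed 35/2, and no two of those can share a bin, so at least 6 bins are needed.
A packing using 6 bins:
  bin 1: 22 + 10 = 32
  bin 2: 21 + 7 + 6 = 34
  bin 3: 20 + 5 + 5 = 30
  bin 4: 20 = 20
  bin 5: 19 = 19
  bin 6: 18 = 18
This matches the lower bound, so 6 is optimal.

6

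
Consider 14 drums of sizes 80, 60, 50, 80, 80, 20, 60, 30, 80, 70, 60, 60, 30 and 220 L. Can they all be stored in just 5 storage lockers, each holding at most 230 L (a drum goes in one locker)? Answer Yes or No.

A valid assignment using 5 storage lockers:
  locker 1: 220 = 220
  locker 2: 80 + 80 + 70 = 230
  locker 3: 80 + 80 + 60 = 220
  locker 4: 60 + 60 + 60 + 50 = 230
  locker 5: 30 + 30 + 20 = 80
Every load is within 230 L, so 5 storage lockers suffice.

Yes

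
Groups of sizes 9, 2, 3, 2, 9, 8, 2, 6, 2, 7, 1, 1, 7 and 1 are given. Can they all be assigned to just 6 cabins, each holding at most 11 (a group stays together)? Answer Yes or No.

A valid assignment using 6 cabins:
  cabin 1: 9 + 2 = 11
  cabin 2: 9 + 2 = 11
  cabin 3: 8 + 3 = 11
  cabin 4: 7 + 2 + 2 = 11
  cabin 5: 7 + 1 + 1 + 1 = 10
  cabin 6: 6 = 6
Every load is within 11, so 6 cabins suffice.

Yes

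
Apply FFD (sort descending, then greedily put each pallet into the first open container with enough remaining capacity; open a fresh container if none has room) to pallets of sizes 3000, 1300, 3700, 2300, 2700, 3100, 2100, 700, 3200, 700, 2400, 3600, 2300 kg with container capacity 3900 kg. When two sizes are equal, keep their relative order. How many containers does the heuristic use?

10

Sorted descending: 3700, 3600, 3200, 3100, 3000, 2700, 2400, 2300, 2300, 2100, 1300, 700, 700.
  3700 → container 1 (new)  [load 3700/3900]
  3600 → container 2 (new)  [load 3600/3900]
  3200 → container 3 (new)  [load 3200/3900]
  3100 → container 4 (new)  [load 3100/3900]
  3000 → container 5 (new)  [load 3000/3900]
  2700 → container 6 (new)  [load 2700/3900]
  2400 → container 7 (new)  [load 2400/3900]
  2300 → container 8 (new)  [load 2300/3900]
  2300 → container 9 (new)  [load 2300/3900]
  2100 → container 10 (new)  [load 2100/3900]
  1300 → container 7  [load 3700/3900]
  700 → container 3  [load 3900/3900]
  700 → container 4  [load 3800/3900]
10 containers opened.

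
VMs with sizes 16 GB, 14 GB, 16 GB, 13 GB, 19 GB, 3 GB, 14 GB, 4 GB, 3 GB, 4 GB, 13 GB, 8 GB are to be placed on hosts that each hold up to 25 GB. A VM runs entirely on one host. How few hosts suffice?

Total = 19 + 16 + 16 + 14 + 14 + 13 + 13 + 8 + 4 + 4 + 3 + 3 = 127 GB.
Lower bound: ⌈127/25⌉ = 6 hosts.
Also, 7 VMs each exceed 25/2 GB, and no two of those can share a host, so at least 7 hosts are needed.
A packing using 7 hosts:
  host 1: 19 + 4 = 23
  host 2: 16 + 8 = 24
  host 3: 16 + 4 + 3 = 23
  host 4: 14 + 3 = 17
  host 5: 14 = 14
  host 6: 13 = 13
  host 7: 13 = 13
This matches the lower bound, so 7 is optimal.

7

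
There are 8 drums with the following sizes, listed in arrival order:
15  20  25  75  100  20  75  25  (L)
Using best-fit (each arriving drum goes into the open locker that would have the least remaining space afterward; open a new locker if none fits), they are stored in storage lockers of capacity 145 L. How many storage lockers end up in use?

3

  15 → locker 1 (new)  [load 15/145]
  20 → locker 1  [load 35/145]
  25 → locker 1  [load 60/145]
  75 → locker 1  [load 135/145]
  100 → locker 2 (new)  [load 100/145]
  20 → locker 2  [load 120/145]
  75 → locker 3 (new)  [load 75/145]
  25 → locker 2  [load 145/145]
3 storage lockers opened.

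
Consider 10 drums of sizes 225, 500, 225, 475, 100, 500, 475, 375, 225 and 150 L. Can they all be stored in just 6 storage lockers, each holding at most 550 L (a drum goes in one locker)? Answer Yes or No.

No

Total = 3250 L; ⌈3250/550⌉ = 6.
The bound of 6 does not rule out 6, but exhaustive search shows no assignment into 6 storage lockers of capacity 550 L exists — the minimum is 7.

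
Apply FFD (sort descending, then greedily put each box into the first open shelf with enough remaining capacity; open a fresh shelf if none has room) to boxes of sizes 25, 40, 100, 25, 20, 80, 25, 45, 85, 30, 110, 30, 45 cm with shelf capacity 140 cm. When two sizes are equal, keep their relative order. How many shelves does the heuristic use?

Sorted descending: 110, 100, 85, 80, 45, 45, 40, 30, 30, 25, 25, 25, 20.
  110 → shelf 1 (new)  [load 110/140]
  100 → shelf 2 (new)  [load 100/140]
  85 → shelf 3 (new)  [load 85/140]
  80 → shelf 4 (new)  [load 80/140]
  45 → shelf 3  [load 130/140]
  45 → shelf 4  [load 125/140]
  40 → shelf 2  [load 140/140]
  30 → shelf 1  [load 140/140]
  30 → shelf 5 (new)  [load 30/140]
  25 → shelf 5  [load 55/140]
  25 → shelf 5  [load 80/140]
  25 → shelf 5  [load 105/140]
  20 → shelf 5  [load 125/140]
5 shelves opened.

5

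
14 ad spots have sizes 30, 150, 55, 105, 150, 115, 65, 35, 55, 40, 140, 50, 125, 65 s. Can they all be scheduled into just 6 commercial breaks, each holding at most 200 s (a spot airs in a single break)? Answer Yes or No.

No

Total = 1180 s; ⌈1180/200⌉ = 6.
The bound of 6 does not rule out 6, but exhaustive search shows no assignment into 6 commercial breaks of capacity 200 s exists — the minimum is 7.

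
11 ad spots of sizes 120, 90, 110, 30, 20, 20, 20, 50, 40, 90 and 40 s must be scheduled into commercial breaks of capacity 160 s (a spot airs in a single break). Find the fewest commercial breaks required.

4

Total = 120 + 110 + 90 + 90 + 50 + 40 + 40 + 30 + 20 + 20 + 20 = 630 s.
Lower bound: ⌈630/160⌉ = 4 commercial breaks.
A packing using 4 commercial breaks:
  break 1: 120 + 40 = 160
  break 2: 110 + 50 = 160
  break 3: 90 + 40 + 30 = 160
  break 4: 90 + 20 + 20 + 20 = 150
This matches the lower bound, so 4 is optimal.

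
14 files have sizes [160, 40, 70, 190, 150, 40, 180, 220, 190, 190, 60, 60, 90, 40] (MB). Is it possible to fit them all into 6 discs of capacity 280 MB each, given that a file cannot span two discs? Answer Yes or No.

No

Total = 1680 MB; ⌈1680/280⌉ = 6.
7 files each exceed half the capacity and cannot share a disc, forcing at least 7 discs.
At least 7 discs are required, but only 6 are allowed.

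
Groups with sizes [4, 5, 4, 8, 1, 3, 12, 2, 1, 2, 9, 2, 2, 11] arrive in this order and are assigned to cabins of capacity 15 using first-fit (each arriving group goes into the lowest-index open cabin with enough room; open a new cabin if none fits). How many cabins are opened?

  4 → cabin 1 (new)  [load 4/15]
  5 → cabin 1  [load 9/15]
  4 → cabin 1  [load 13/15]
  8 → cabin 2 (new)  [load 8/15]
  1 → cabin 1  [load 14/15]
  3 → cabin 2  [load 11/15]
  12 → cabin 3 (new)  [load 12/15]
  2 → cabin 2  [load 13/15]
  1 → cabin 1  [load 15/15]
  2 → cabin 2  [load 15/15]
  9 → cabin 4 (new)  [load 9/15]
  2 → cabin 3  [load 14/15]
  2 → cabin 4  [load 11/15]
  11 → cabin 5 (new)  [load 11/15]
5 cabins opened.

5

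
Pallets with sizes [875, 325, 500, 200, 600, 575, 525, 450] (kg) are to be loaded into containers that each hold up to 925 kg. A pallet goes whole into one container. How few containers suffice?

Total = 875 + 600 + 575 + 525 + 500 + 450 + 325 + 200 = 4050 kg.
Lower bound: ⌈4050/925⌉ = 5 containers.
A packing using 6 containers:
  container 1: 875 = 875
  container 2: 600 + 325 = 925
  container 3: 575 + 200 = 775
  container 4: 525 = 525
  container 5: 500 = 500
  container 6: 450 = 450
No arrangement into 5 containers stays within capacity, so 6 is optimal.

6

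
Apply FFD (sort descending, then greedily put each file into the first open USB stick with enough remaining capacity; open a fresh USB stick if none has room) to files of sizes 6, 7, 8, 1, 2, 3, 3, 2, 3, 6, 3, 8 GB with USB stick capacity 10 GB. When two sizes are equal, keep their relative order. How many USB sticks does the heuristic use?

Sorted descending: 8, 8, 7, 6, 6, 3, 3, 3, 3, 2, 2, 1.
  8 → USB stick 1 (new)  [load 8/10]
  8 → USB stick 2 (new)  [load 8/10]
  7 → USB stick 3 (new)  [load 7/10]
  6 → USB stick 4 (new)  [load 6/10]
  6 → USB stick 5 (new)  [load 6/10]
  3 → USB stick 3  [load 10/10]
  3 → USB stick 4  [load 9/10]
  3 → USB stick 5  [load 9/10]
  3 → USB stick 6 (new)  [load 3/10]
  2 → USB stick 1  [load 10/10]
  2 → USB stick 2  [load 10/10]
  1 → USB stick 4  [load 10/10]
6 USB sticks opened.

6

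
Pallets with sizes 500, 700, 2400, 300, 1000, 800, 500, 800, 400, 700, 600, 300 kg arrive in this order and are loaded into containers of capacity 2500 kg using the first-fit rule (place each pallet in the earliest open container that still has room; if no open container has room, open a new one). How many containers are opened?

4

  500 → container 1 (new)  [load 500/2500]
  700 → container 1  [load 1200/2500]
  2400 → container 2 (new)  [load 2400/2500]
  300 → container 1  [load 1500/2500]
  1000 → container 1  [load 2500/2500]
  800 → container 3 (new)  [load 800/2500]
  500 → container 3  [load 1300/2500]
  800 → container 3  [load 2100/2500]
  400 → container 3  [load 2500/2500]
  700 → container 4 (new)  [load 700/2500]
  600 → container 4  [load 1300/2500]
  300 → container 4  [load 1600/2500]
4 containers opened.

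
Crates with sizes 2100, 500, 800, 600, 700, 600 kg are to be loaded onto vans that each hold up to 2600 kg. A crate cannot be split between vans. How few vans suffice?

Total = 2100 + 800 + 700 + 600 + 600 + 500 = 5300 kg.
Lower bound: ⌈5300/2600⌉ = 3 vans.
A packing using 3 vans:
  van 1: 2100 + 500 = 2600
  van 2: 800 + 700 + 600 = 2100
  van 3: 600 = 600
This matches the lower bound, so 3 is optimal.

3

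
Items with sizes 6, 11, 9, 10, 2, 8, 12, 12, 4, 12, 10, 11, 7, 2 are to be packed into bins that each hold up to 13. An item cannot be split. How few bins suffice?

10

Total = 12 + 12 + 12 + 11 + 11 + 10 + 10 + 9 + 8 + 7 + 6 + 4 + 2 + 2 = 116.
Lower bound: ⌈116/13⌉ = 9 bins.
Also, 10 items each exceed 13/2, and no two of those can share a bin, so at least 10 bins are needed.
A packing using 10 bins:
  bin 1: 12 = 12
  bin 2: 12 = 12
  bin 3: 12 = 12
  bin 4: 11 + 2 = 13
  bin 5: 11 + 2 = 13
  bin 6: 10 = 10
  bin 7: 10 = 10
  bin 8: 9 + 4 = 13
  bin 9: 8 = 8
  bin 10: 7 + 6 = 13
This matches the lower bound, so 10 is optimal.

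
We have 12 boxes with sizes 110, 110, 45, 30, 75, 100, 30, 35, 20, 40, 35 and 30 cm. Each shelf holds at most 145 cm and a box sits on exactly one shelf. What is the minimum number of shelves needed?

5

Total = 110 + 110 + 100 + 75 + 45 + 40 + 35 + 35 + 30 + 30 + 30 + 20 = 660 cm.
Lower bound: ⌈660/145⌉ = 5 shelves.
A packing using 5 shelves:
  shelf 1: 110 + 35 = 145
  shelf 2: 110 + 35 = 145
  shelf 3: 100 + 45 = 145
  shelf 4: 75 + 40 + 30 = 145
  shelf 5: 30 + 30 + 20 = 80
This matches the lower bound, so 5 is optimal.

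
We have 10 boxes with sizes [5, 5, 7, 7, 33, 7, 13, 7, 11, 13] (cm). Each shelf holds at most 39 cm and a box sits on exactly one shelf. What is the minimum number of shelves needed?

3

Total = 33 + 13 + 13 + 11 + 7 + 7 + 7 + 7 + 5 + 5 = 108 cm.
Lower bound: ⌈108/39⌉ = 3 shelves.
A packing using 3 shelves:
  shelf 1: 33 + 5 = 38
  shelf 2: 13 + 13 + 11 = 37
  shelf 3: 7 + 7 + 7 + 7 + 5 = 33
This matches the lower bound, so 3 is optimal.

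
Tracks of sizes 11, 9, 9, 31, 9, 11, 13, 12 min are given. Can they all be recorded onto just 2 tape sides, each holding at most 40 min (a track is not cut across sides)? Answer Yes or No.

No

Total = 105 min; ⌈105/40⌉ = 3.
At least 3 tape sides are required, but only 2 are allowed.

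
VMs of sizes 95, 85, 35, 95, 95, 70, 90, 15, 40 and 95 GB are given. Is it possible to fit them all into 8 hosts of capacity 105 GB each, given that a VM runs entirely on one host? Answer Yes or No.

A valid assignment using 8 hosts:
  host 1: 95 = 95
  host 2: 95 = 95
  host 3: 95 = 95
  host 4: 95 = 95
  host 5: 90 + 15 = 105
  host 6: 85 = 85
  host 7: 70 + 35 = 105
  host 8: 40 = 40
Every load is within 105 GB, so 8 hosts suffice.

Yes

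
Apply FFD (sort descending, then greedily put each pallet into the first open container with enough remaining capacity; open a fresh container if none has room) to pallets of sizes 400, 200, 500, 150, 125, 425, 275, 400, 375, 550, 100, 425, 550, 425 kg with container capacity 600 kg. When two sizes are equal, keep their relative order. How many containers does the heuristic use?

10

Sorted descending: 550, 550, 500, 425, 425, 425, 400, 400, 375, 275, 200, 150, 125, 100.
  550 → container 1 (new)  [load 550/600]
  550 → container 2 (new)  [load 550/600]
  500 → container 3 (new)  [load 500/600]
  425 → container 4 (new)  [load 425/600]
  425 → container 5 (new)  [load 425/600]
  425 → container 6 (new)  [load 425/600]
  400 → container 7 (new)  [load 400/600]
  400 → container 8 (new)  [load 400/600]
  375 → container 9 (new)  [load 375/600]
  275 → container 10 (new)  [load 275/600]
  200 → container 7  [load 600/600]
  150 → container 4  [load 575/600]
  125 → container 5  [load 550/600]
  100 → container 3  [load 600/600]
10 containers opened.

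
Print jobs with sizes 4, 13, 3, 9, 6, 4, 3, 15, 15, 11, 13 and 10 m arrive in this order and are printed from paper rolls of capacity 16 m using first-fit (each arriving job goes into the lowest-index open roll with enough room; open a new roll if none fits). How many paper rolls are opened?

8

  4 → roll 1 (new)  [load 4/16]
  13 → roll 2 (new)  [load 13/16]
  3 → roll 1  [load 7/16]
  9 → roll 1  [load 16/16]
  6 → roll 3 (new)  [load 6/16]
  4 → roll 3  [load 10/16]
  3 → roll 2  [load 16/16]
  15 → roll 4 (new)  [load 15/16]
  15 → roll 5 (new)  [load 15/16]
  11 → roll 6 (new)  [load 11/16]
  13 → roll 7 (new)  [load 13/16]
  10 → roll 8 (new)  [load 10/16]
8 paper rolls opened.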